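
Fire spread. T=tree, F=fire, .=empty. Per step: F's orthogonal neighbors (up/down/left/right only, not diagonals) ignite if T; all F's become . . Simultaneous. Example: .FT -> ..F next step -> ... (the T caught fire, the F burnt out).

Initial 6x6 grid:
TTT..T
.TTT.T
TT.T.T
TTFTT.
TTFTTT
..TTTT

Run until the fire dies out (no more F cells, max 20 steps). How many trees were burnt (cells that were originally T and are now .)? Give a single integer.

Step 1: +5 fires, +2 burnt (F count now 5)
Step 2: +7 fires, +5 burnt (F count now 7)
Step 3: +5 fires, +7 burnt (F count now 5)
Step 4: +3 fires, +5 burnt (F count now 3)
Step 5: +2 fires, +3 burnt (F count now 2)
Step 6: +0 fires, +2 burnt (F count now 0)
Fire out after step 6
Initially T: 25, now '.': 33
Total burnt (originally-T cells now '.'): 22

Answer: 22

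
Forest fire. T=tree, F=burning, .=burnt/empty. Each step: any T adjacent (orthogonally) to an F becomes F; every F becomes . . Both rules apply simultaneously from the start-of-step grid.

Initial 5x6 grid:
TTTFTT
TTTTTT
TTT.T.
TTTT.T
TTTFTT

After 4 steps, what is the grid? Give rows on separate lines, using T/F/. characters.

Step 1: 6 trees catch fire, 2 burn out
  TTF.FT
  TTTFTT
  TTT.T.
  TTTF.T
  TTF.FT
Step 2: 7 trees catch fire, 6 burn out
  TF...F
  TTF.FT
  TTT.T.
  TTF..T
  TF...F
Step 3: 8 trees catch fire, 7 burn out
  F.....
  TF...F
  TTF.F.
  TF...F
  F.....
Step 4: 3 trees catch fire, 8 burn out
  ......
  F.....
  TF....
  F.....
  ......

......
F.....
TF....
F.....
......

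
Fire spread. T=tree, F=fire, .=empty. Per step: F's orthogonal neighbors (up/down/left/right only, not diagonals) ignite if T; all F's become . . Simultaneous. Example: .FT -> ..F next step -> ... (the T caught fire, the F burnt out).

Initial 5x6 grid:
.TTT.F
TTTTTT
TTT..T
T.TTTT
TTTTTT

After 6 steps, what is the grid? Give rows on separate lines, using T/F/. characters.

Step 1: 1 trees catch fire, 1 burn out
  .TTT..
  TTTTTF
  TTT..T
  T.TTTT
  TTTTTT
Step 2: 2 trees catch fire, 1 burn out
  .TTT..
  TTTTF.
  TTT..F
  T.TTTT
  TTTTTT
Step 3: 2 trees catch fire, 2 burn out
  .TTT..
  TTTF..
  TTT...
  T.TTTF
  TTTTTT
Step 4: 4 trees catch fire, 2 burn out
  .TTF..
  TTF...
  TTT...
  T.TTF.
  TTTTTF
Step 5: 5 trees catch fire, 4 burn out
  .TF...
  TF....
  TTF...
  T.TF..
  TTTTF.
Step 6: 5 trees catch fire, 5 burn out
  .F....
  F.....
  TF....
  T.F...
  TTTF..

.F....
F.....
TF....
T.F...
TTTF..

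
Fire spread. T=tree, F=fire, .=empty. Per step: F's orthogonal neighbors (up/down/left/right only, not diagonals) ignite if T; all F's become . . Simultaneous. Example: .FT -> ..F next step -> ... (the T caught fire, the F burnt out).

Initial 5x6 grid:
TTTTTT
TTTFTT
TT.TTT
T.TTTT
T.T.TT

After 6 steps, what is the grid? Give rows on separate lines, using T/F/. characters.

Step 1: 4 trees catch fire, 1 burn out
  TTTFTT
  TTF.FT
  TT.FTT
  T.TTTT
  T.T.TT
Step 2: 6 trees catch fire, 4 burn out
  TTF.FT
  TF...F
  TT..FT
  T.TFTT
  T.T.TT
Step 3: 7 trees catch fire, 6 burn out
  TF...F
  F.....
  TF...F
  T.F.FT
  T.T.TT
Step 4: 5 trees catch fire, 7 burn out
  F.....
  ......
  F.....
  T....F
  T.F.FT
Step 5: 2 trees catch fire, 5 burn out
  ......
  ......
  ......
  F.....
  T....F
Step 6: 1 trees catch fire, 2 burn out
  ......
  ......
  ......
  ......
  F.....

......
......
......
......
F.....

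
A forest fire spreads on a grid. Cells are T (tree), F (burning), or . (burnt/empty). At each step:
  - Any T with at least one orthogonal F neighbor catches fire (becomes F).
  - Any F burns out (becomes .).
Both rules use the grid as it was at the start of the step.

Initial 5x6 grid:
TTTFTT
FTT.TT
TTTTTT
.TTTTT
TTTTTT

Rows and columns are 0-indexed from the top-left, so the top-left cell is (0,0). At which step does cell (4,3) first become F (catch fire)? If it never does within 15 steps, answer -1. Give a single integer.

Step 1: cell (4,3)='T' (+5 fires, +2 burnt)
Step 2: cell (4,3)='T' (+5 fires, +5 burnt)
Step 3: cell (4,3)='T' (+4 fires, +5 burnt)
Step 4: cell (4,3)='T' (+5 fires, +4 burnt)
Step 5: cell (4,3)='T' (+5 fires, +5 burnt)
Step 6: cell (4,3)='F' (+2 fires, +5 burnt)
  -> target ignites at step 6
Step 7: cell (4,3)='.' (+0 fires, +2 burnt)
  fire out at step 7

6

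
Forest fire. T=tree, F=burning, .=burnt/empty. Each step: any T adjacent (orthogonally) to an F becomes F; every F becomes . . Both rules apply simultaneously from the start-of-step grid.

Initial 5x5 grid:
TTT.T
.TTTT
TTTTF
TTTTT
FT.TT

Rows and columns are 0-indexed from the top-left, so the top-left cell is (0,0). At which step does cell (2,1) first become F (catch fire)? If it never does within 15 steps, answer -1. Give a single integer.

Step 1: cell (2,1)='T' (+5 fires, +2 burnt)
Step 2: cell (2,1)='T' (+7 fires, +5 burnt)
Step 3: cell (2,1)='F' (+4 fires, +7 burnt)
  -> target ignites at step 3
Step 4: cell (2,1)='.' (+2 fires, +4 burnt)
Step 5: cell (2,1)='.' (+1 fires, +2 burnt)
Step 6: cell (2,1)='.' (+1 fires, +1 burnt)
Step 7: cell (2,1)='.' (+0 fires, +1 burnt)
  fire out at step 7

3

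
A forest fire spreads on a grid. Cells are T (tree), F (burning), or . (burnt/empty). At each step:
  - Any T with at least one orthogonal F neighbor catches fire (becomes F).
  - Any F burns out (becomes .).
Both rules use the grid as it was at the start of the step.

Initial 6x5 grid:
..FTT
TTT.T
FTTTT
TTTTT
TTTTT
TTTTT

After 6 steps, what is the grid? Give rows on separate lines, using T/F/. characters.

Step 1: 5 trees catch fire, 2 burn out
  ...FT
  FTF.T
  .FTTT
  FTTTT
  TTTTT
  TTTTT
Step 2: 5 trees catch fire, 5 burn out
  ....F
  .F..T
  ..FTT
  .FTTT
  FTTTT
  TTTTT
Step 3: 5 trees catch fire, 5 burn out
  .....
  ....F
  ...FT
  ..FTT
  .FTTT
  FTTTT
Step 4: 4 trees catch fire, 5 burn out
  .....
  .....
  ....F
  ...FT
  ..FTT
  .FTTT
Step 5: 3 trees catch fire, 4 burn out
  .....
  .....
  .....
  ....F
  ...FT
  ..FTT
Step 6: 2 trees catch fire, 3 burn out
  .....
  .....
  .....
  .....
  ....F
  ...FT

.....
.....
.....
.....
....F
...FT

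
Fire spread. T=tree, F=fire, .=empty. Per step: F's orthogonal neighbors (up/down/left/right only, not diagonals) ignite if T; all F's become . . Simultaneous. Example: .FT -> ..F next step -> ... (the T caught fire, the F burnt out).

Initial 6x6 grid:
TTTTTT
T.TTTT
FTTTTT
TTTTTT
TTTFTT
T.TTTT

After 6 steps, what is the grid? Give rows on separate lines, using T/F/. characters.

Step 1: 7 trees catch fire, 2 burn out
  TTTTTT
  F.TTTT
  .FTTTT
  FTTFTT
  TTF.FT
  T.TFTT
Step 2: 11 trees catch fire, 7 burn out
  FTTTTT
  ..TTTT
  ..FFTT
  .FF.FT
  FF...F
  T.F.FT
Step 3: 7 trees catch fire, 11 burn out
  .FTTTT
  ..FFTT
  ....FT
  .....F
  ......
  F....F
Step 4: 4 trees catch fire, 7 burn out
  ..FFTT
  ....FT
  .....F
  ......
  ......
  ......
Step 5: 2 trees catch fire, 4 burn out
  ....FT
  .....F
  ......
  ......
  ......
  ......
Step 6: 1 trees catch fire, 2 burn out
  .....F
  ......
  ......
  ......
  ......
  ......

.....F
......
......
......
......
......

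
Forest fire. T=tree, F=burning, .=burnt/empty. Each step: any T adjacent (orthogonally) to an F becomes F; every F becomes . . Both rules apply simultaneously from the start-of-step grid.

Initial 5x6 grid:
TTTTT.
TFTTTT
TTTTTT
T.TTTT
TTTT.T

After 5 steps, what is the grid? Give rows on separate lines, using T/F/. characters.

Step 1: 4 trees catch fire, 1 burn out
  TFTTT.
  F.FTTT
  TFTTTT
  T.TTTT
  TTTT.T
Step 2: 5 trees catch fire, 4 burn out
  F.FTT.
  ...FTT
  F.FTTT
  T.TTTT
  TTTT.T
Step 3: 5 trees catch fire, 5 burn out
  ...FT.
  ....FT
  ...FTT
  F.FTTT
  TTTT.T
Step 4: 6 trees catch fire, 5 burn out
  ....F.
  .....F
  ....FT
  ...FTT
  FTFT.T
Step 5: 4 trees catch fire, 6 burn out
  ......
  ......
  .....F
  ....FT
  .F.F.T

......
......
.....F
....FT
.F.F.T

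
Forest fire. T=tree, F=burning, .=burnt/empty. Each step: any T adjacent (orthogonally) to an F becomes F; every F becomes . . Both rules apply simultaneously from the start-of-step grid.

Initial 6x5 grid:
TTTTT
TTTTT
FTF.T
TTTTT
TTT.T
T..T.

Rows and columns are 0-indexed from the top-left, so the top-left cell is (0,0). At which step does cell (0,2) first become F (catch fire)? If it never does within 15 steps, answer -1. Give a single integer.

Step 1: cell (0,2)='T' (+5 fires, +2 burnt)
Step 2: cell (0,2)='F' (+8 fires, +5 burnt)
  -> target ignites at step 2
Step 3: cell (0,2)='.' (+6 fires, +8 burnt)
Step 4: cell (0,2)='.' (+3 fires, +6 burnt)
Step 5: cell (0,2)='.' (+0 fires, +3 burnt)
  fire out at step 5

2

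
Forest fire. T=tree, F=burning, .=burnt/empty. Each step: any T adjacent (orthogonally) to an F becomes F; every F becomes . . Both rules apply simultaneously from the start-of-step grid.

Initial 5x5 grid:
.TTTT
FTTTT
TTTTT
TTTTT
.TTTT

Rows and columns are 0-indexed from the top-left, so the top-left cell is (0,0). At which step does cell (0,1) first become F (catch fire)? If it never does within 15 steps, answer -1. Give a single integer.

Step 1: cell (0,1)='T' (+2 fires, +1 burnt)
Step 2: cell (0,1)='F' (+4 fires, +2 burnt)
  -> target ignites at step 2
Step 3: cell (0,1)='.' (+4 fires, +4 burnt)
Step 4: cell (0,1)='.' (+5 fires, +4 burnt)
Step 5: cell (0,1)='.' (+4 fires, +5 burnt)
Step 6: cell (0,1)='.' (+2 fires, +4 burnt)
Step 7: cell (0,1)='.' (+1 fires, +2 burnt)
Step 8: cell (0,1)='.' (+0 fires, +1 burnt)
  fire out at step 8

2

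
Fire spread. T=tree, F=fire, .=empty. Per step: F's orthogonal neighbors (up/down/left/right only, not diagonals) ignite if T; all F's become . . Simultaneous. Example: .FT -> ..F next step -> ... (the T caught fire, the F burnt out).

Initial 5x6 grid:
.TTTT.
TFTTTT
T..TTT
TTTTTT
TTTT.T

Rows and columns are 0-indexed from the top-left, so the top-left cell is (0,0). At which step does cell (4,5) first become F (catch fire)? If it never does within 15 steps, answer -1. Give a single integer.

Step 1: cell (4,5)='T' (+3 fires, +1 burnt)
Step 2: cell (4,5)='T' (+3 fires, +3 burnt)
Step 3: cell (4,5)='T' (+4 fires, +3 burnt)
Step 4: cell (4,5)='T' (+6 fires, +4 burnt)
Step 5: cell (4,5)='T' (+5 fires, +6 burnt)
Step 6: cell (4,5)='T' (+2 fires, +5 burnt)
Step 7: cell (4,5)='F' (+1 fires, +2 burnt)
  -> target ignites at step 7
Step 8: cell (4,5)='.' (+0 fires, +1 burnt)
  fire out at step 8

7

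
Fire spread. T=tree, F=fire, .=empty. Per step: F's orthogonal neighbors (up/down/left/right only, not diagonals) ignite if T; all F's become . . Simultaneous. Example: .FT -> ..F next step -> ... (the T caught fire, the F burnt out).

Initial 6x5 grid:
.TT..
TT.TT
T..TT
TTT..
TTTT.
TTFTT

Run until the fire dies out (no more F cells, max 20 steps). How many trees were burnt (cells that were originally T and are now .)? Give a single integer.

Answer: 16

Derivation:
Step 1: +3 fires, +1 burnt (F count now 3)
Step 2: +5 fires, +3 burnt (F count now 5)
Step 3: +2 fires, +5 burnt (F count now 2)
Step 4: +1 fires, +2 burnt (F count now 1)
Step 5: +1 fires, +1 burnt (F count now 1)
Step 6: +1 fires, +1 burnt (F count now 1)
Step 7: +1 fires, +1 burnt (F count now 1)
Step 8: +1 fires, +1 burnt (F count now 1)
Step 9: +1 fires, +1 burnt (F count now 1)
Step 10: +0 fires, +1 burnt (F count now 0)
Fire out after step 10
Initially T: 20, now '.': 26
Total burnt (originally-T cells now '.'): 16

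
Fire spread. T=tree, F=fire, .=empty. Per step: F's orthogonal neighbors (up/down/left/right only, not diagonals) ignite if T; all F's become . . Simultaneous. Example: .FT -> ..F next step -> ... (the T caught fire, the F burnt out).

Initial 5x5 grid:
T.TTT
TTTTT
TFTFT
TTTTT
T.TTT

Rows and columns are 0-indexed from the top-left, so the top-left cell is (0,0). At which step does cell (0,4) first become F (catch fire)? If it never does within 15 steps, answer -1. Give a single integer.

Step 1: cell (0,4)='T' (+7 fires, +2 burnt)
Step 2: cell (0,4)='T' (+8 fires, +7 burnt)
Step 3: cell (0,4)='F' (+6 fires, +8 burnt)
  -> target ignites at step 3
Step 4: cell (0,4)='.' (+0 fires, +6 burnt)
  fire out at step 4

3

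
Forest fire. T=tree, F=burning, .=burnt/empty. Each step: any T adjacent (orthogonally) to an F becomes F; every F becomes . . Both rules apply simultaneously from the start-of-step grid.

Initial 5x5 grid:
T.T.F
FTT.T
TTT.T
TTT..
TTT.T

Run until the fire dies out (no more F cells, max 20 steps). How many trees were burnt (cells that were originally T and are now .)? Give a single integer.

Answer: 15

Derivation:
Step 1: +4 fires, +2 burnt (F count now 4)
Step 2: +4 fires, +4 burnt (F count now 4)
Step 3: +4 fires, +4 burnt (F count now 4)
Step 4: +2 fires, +4 burnt (F count now 2)
Step 5: +1 fires, +2 burnt (F count now 1)
Step 6: +0 fires, +1 burnt (F count now 0)
Fire out after step 6
Initially T: 16, now '.': 24
Total burnt (originally-T cells now '.'): 15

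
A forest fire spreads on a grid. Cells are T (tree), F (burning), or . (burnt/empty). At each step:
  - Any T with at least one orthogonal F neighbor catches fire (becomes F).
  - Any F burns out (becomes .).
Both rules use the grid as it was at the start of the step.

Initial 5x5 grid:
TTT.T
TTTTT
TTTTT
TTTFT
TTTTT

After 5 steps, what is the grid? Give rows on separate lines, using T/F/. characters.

Step 1: 4 trees catch fire, 1 burn out
  TTT.T
  TTTTT
  TTTFT
  TTF.F
  TTTFT
Step 2: 6 trees catch fire, 4 burn out
  TTT.T
  TTTFT
  TTF.F
  TF...
  TTF.F
Step 3: 5 trees catch fire, 6 burn out
  TTT.T
  TTF.F
  TF...
  F....
  TF...
Step 4: 5 trees catch fire, 5 burn out
  TTF.F
  TF...
  F....
  .....
  F....
Step 5: 2 trees catch fire, 5 burn out
  TF...
  F....
  .....
  .....
  .....

TF...
F....
.....
.....
.....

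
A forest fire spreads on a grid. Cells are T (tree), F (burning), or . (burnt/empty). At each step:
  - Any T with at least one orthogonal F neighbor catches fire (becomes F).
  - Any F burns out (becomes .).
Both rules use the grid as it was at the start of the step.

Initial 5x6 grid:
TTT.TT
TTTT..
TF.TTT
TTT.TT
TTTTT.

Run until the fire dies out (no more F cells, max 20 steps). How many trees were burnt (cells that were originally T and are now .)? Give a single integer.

Answer: 21

Derivation:
Step 1: +3 fires, +1 burnt (F count now 3)
Step 2: +6 fires, +3 burnt (F count now 6)
Step 3: +5 fires, +6 burnt (F count now 5)
Step 4: +2 fires, +5 burnt (F count now 2)
Step 5: +2 fires, +2 burnt (F count now 2)
Step 6: +2 fires, +2 burnt (F count now 2)
Step 7: +1 fires, +2 burnt (F count now 1)
Step 8: +0 fires, +1 burnt (F count now 0)
Fire out after step 8
Initially T: 23, now '.': 28
Total burnt (originally-T cells now '.'): 21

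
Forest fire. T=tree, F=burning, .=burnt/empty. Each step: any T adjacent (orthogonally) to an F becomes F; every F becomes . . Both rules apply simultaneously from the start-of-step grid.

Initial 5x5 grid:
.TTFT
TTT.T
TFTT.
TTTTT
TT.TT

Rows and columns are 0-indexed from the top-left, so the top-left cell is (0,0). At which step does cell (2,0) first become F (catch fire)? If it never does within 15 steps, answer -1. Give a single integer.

Step 1: cell (2,0)='F' (+6 fires, +2 burnt)
  -> target ignites at step 1
Step 2: cell (2,0)='.' (+8 fires, +6 burnt)
Step 3: cell (2,0)='.' (+2 fires, +8 burnt)
Step 4: cell (2,0)='.' (+2 fires, +2 burnt)
Step 5: cell (2,0)='.' (+1 fires, +2 burnt)
Step 6: cell (2,0)='.' (+0 fires, +1 burnt)
  fire out at step 6

1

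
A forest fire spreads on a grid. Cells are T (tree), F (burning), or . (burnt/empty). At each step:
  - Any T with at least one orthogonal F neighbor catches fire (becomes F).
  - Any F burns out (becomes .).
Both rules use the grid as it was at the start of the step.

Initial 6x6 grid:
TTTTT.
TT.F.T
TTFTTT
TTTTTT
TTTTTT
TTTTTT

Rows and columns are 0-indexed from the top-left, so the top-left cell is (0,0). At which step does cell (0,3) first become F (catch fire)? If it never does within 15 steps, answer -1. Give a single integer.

Step 1: cell (0,3)='F' (+4 fires, +2 burnt)
  -> target ignites at step 1
Step 2: cell (0,3)='.' (+8 fires, +4 burnt)
Step 3: cell (0,3)='.' (+8 fires, +8 burnt)
Step 4: cell (0,3)='.' (+7 fires, +8 burnt)
Step 5: cell (0,3)='.' (+3 fires, +7 burnt)
Step 6: cell (0,3)='.' (+1 fires, +3 burnt)
Step 7: cell (0,3)='.' (+0 fires, +1 burnt)
  fire out at step 7

1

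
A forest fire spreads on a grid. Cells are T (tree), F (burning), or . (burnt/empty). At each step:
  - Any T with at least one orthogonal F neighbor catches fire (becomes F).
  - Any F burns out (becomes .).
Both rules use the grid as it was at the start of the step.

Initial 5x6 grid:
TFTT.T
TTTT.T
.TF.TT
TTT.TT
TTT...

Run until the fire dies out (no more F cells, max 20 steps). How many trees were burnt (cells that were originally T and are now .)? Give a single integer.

Answer: 14

Derivation:
Step 1: +6 fires, +2 burnt (F count now 6)
Step 2: +5 fires, +6 burnt (F count now 5)
Step 3: +2 fires, +5 burnt (F count now 2)
Step 4: +1 fires, +2 burnt (F count now 1)
Step 5: +0 fires, +1 burnt (F count now 0)
Fire out after step 5
Initially T: 20, now '.': 24
Total burnt (originally-T cells now '.'): 14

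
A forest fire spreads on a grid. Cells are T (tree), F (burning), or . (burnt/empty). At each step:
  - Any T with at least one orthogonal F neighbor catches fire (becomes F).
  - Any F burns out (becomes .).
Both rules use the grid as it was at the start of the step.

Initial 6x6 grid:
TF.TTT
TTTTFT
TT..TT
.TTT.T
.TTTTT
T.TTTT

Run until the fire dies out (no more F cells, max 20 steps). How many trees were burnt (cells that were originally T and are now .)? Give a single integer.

Answer: 26

Derivation:
Step 1: +6 fires, +2 burnt (F count now 6)
Step 2: +6 fires, +6 burnt (F count now 6)
Step 3: +3 fires, +6 burnt (F count now 3)
Step 4: +3 fires, +3 burnt (F count now 3)
Step 5: +4 fires, +3 burnt (F count now 4)
Step 6: +3 fires, +4 burnt (F count now 3)
Step 7: +1 fires, +3 burnt (F count now 1)
Step 8: +0 fires, +1 burnt (F count now 0)
Fire out after step 8
Initially T: 27, now '.': 35
Total burnt (originally-T cells now '.'): 26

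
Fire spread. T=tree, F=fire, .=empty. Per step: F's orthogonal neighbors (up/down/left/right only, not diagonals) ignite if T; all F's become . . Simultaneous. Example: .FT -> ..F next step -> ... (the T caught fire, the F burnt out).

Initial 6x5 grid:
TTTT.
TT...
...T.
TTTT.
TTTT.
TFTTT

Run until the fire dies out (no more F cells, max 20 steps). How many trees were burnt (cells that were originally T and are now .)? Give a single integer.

Answer: 13

Derivation:
Step 1: +3 fires, +1 burnt (F count now 3)
Step 2: +4 fires, +3 burnt (F count now 4)
Step 3: +4 fires, +4 burnt (F count now 4)
Step 4: +1 fires, +4 burnt (F count now 1)
Step 5: +1 fires, +1 burnt (F count now 1)
Step 6: +0 fires, +1 burnt (F count now 0)
Fire out after step 6
Initially T: 19, now '.': 24
Total burnt (originally-T cells now '.'): 13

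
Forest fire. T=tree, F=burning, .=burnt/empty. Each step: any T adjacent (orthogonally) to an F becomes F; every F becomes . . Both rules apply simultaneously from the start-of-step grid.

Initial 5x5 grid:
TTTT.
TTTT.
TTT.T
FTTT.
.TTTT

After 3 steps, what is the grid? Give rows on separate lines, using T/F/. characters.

Step 1: 2 trees catch fire, 1 burn out
  TTTT.
  TTTT.
  FTT.T
  .FTT.
  .TTTT
Step 2: 4 trees catch fire, 2 burn out
  TTTT.
  FTTT.
  .FT.T
  ..FT.
  .FTTT
Step 3: 5 trees catch fire, 4 burn out
  FTTT.
  .FTT.
  ..F.T
  ...F.
  ..FTT

FTTT.
.FTT.
..F.T
...F.
..FTT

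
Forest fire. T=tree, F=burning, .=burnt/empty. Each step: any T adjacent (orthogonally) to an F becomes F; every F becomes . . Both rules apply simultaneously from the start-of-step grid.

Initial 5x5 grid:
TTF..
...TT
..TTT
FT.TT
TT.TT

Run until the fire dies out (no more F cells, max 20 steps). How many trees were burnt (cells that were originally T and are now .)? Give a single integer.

Answer: 5

Derivation:
Step 1: +3 fires, +2 burnt (F count now 3)
Step 2: +2 fires, +3 burnt (F count now 2)
Step 3: +0 fires, +2 burnt (F count now 0)
Fire out after step 3
Initially T: 14, now '.': 16
Total burnt (originally-T cells now '.'): 5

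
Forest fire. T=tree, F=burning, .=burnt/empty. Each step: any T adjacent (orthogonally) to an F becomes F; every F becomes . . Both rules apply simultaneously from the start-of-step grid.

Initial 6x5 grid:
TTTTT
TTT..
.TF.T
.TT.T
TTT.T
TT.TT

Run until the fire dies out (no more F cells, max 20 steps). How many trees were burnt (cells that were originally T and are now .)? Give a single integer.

Step 1: +3 fires, +1 burnt (F count now 3)
Step 2: +4 fires, +3 burnt (F count now 4)
Step 3: +4 fires, +4 burnt (F count now 4)
Step 4: +4 fires, +4 burnt (F count now 4)
Step 5: +1 fires, +4 burnt (F count now 1)
Step 6: +0 fires, +1 burnt (F count now 0)
Fire out after step 6
Initially T: 21, now '.': 25
Total burnt (originally-T cells now '.'): 16

Answer: 16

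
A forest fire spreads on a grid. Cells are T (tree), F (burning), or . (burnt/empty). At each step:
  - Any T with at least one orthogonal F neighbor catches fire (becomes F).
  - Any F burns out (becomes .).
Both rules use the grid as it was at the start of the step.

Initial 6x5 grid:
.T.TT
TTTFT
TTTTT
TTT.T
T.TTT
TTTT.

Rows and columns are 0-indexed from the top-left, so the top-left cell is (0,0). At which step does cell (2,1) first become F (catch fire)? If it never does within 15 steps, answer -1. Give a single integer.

Step 1: cell (2,1)='T' (+4 fires, +1 burnt)
Step 2: cell (2,1)='T' (+4 fires, +4 burnt)
Step 3: cell (2,1)='F' (+5 fires, +4 burnt)
  -> target ignites at step 3
Step 4: cell (2,1)='.' (+4 fires, +5 burnt)
Step 5: cell (2,1)='.' (+3 fires, +4 burnt)
Step 6: cell (2,1)='.' (+3 fires, +3 burnt)
Step 7: cell (2,1)='.' (+1 fires, +3 burnt)
Step 8: cell (2,1)='.' (+0 fires, +1 burnt)
  fire out at step 8

3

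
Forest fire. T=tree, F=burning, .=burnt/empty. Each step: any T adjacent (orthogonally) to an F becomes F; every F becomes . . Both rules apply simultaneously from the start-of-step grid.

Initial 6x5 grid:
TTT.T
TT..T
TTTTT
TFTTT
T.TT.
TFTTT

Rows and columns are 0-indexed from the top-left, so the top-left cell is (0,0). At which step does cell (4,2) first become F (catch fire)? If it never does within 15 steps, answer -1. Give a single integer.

Step 1: cell (4,2)='T' (+5 fires, +2 burnt)
Step 2: cell (4,2)='F' (+7 fires, +5 burnt)
  -> target ignites at step 2
Step 3: cell (4,2)='.' (+6 fires, +7 burnt)
Step 4: cell (4,2)='.' (+3 fires, +6 burnt)
Step 5: cell (4,2)='.' (+1 fires, +3 burnt)
Step 6: cell (4,2)='.' (+1 fires, +1 burnt)
Step 7: cell (4,2)='.' (+0 fires, +1 burnt)
  fire out at step 7

2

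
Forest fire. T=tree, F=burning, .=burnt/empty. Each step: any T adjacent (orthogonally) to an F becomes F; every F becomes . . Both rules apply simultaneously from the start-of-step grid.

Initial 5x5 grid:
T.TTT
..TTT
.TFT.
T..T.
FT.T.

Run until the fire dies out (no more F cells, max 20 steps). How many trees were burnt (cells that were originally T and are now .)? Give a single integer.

Step 1: +5 fires, +2 burnt (F count now 5)
Step 2: +3 fires, +5 burnt (F count now 3)
Step 3: +3 fires, +3 burnt (F count now 3)
Step 4: +1 fires, +3 burnt (F count now 1)
Step 5: +0 fires, +1 burnt (F count now 0)
Fire out after step 5
Initially T: 13, now '.': 24
Total burnt (originally-T cells now '.'): 12

Answer: 12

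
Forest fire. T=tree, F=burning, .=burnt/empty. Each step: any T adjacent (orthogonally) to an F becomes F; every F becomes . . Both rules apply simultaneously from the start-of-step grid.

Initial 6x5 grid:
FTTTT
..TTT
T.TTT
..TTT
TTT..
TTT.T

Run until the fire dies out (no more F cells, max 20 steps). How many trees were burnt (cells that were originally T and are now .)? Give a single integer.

Answer: 19

Derivation:
Step 1: +1 fires, +1 burnt (F count now 1)
Step 2: +1 fires, +1 burnt (F count now 1)
Step 3: +2 fires, +1 burnt (F count now 2)
Step 4: +3 fires, +2 burnt (F count now 3)
Step 5: +3 fires, +3 burnt (F count now 3)
Step 6: +3 fires, +3 burnt (F count now 3)
Step 7: +3 fires, +3 burnt (F count now 3)
Step 8: +2 fires, +3 burnt (F count now 2)
Step 9: +1 fires, +2 burnt (F count now 1)
Step 10: +0 fires, +1 burnt (F count now 0)
Fire out after step 10
Initially T: 21, now '.': 28
Total burnt (originally-T cells now '.'): 19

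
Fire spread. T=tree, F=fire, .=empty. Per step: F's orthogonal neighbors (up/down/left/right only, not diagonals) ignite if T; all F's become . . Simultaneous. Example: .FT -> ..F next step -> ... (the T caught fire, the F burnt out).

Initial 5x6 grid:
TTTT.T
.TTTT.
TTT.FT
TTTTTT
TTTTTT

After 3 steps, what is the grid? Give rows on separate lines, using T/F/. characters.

Step 1: 3 trees catch fire, 1 burn out
  TTTT.T
  .TTTF.
  TTT..F
  TTTTFT
  TTTTTT
Step 2: 4 trees catch fire, 3 burn out
  TTTT.T
  .TTF..
  TTT...
  TTTF.F
  TTTTFT
Step 3: 5 trees catch fire, 4 burn out
  TTTF.T
  .TF...
  TTT...
  TTF...
  TTTF.F

TTTF.T
.TF...
TTT...
TTF...
TTTF.F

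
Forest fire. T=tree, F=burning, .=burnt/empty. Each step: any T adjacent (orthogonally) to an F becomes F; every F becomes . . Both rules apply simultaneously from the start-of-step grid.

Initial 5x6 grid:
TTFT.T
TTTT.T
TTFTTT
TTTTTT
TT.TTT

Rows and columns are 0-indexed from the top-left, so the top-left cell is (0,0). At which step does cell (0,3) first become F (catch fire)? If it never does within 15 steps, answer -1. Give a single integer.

Step 1: cell (0,3)='F' (+6 fires, +2 burnt)
  -> target ignites at step 1
Step 2: cell (0,3)='.' (+7 fires, +6 burnt)
Step 3: cell (0,3)='.' (+6 fires, +7 burnt)
Step 4: cell (0,3)='.' (+4 fires, +6 burnt)
Step 5: cell (0,3)='.' (+2 fires, +4 burnt)
Step 6: cell (0,3)='.' (+0 fires, +2 burnt)
  fire out at step 6

1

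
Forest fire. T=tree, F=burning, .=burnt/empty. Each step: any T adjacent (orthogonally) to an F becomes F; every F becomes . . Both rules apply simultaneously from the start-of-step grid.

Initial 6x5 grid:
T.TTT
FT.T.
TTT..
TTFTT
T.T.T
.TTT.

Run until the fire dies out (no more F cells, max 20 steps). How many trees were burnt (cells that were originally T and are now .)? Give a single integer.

Answer: 15

Derivation:
Step 1: +7 fires, +2 burnt (F count now 7)
Step 2: +4 fires, +7 burnt (F count now 4)
Step 3: +4 fires, +4 burnt (F count now 4)
Step 4: +0 fires, +4 burnt (F count now 0)
Fire out after step 4
Initially T: 19, now '.': 26
Total burnt (originally-T cells now '.'): 15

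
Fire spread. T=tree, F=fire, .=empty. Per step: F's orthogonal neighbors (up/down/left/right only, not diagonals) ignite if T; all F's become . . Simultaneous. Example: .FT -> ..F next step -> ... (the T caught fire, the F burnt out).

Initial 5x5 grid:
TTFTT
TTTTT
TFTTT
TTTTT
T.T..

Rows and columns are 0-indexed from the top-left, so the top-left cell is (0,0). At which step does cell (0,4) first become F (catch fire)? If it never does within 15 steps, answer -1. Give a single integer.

Step 1: cell (0,4)='T' (+7 fires, +2 burnt)
Step 2: cell (0,4)='F' (+7 fires, +7 burnt)
  -> target ignites at step 2
Step 3: cell (0,4)='.' (+5 fires, +7 burnt)
Step 4: cell (0,4)='.' (+1 fires, +5 burnt)
Step 5: cell (0,4)='.' (+0 fires, +1 burnt)
  fire out at step 5

2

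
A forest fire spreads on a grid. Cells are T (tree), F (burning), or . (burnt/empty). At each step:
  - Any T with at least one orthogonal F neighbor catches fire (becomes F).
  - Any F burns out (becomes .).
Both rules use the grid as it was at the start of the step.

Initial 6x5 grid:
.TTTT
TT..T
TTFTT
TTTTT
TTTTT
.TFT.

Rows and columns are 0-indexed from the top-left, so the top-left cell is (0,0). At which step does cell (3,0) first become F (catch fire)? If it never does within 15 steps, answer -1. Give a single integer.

Step 1: cell (3,0)='T' (+6 fires, +2 burnt)
Step 2: cell (3,0)='T' (+7 fires, +6 burnt)
Step 3: cell (3,0)='F' (+7 fires, +7 burnt)
  -> target ignites at step 3
Step 4: cell (3,0)='.' (+2 fires, +7 burnt)
Step 5: cell (3,0)='.' (+1 fires, +2 burnt)
Step 6: cell (3,0)='.' (+0 fires, +1 burnt)
  fire out at step 6

3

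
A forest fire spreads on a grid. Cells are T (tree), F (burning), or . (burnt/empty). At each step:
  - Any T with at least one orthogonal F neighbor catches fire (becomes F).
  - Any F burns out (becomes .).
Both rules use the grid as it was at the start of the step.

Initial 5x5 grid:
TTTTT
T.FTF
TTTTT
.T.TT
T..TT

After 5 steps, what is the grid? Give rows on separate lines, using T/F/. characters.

Step 1: 5 trees catch fire, 2 burn out
  TTFTF
  T..F.
  TTFTF
  .T.TT
  T..TT
Step 2: 5 trees catch fire, 5 burn out
  TF.F.
  T....
  TF.F.
  .T.TF
  T..TT
Step 3: 5 trees catch fire, 5 burn out
  F....
  T....
  F....
  .F.F.
  T..TF
Step 4: 2 trees catch fire, 5 burn out
  .....
  F....
  .....
  .....
  T..F.
Step 5: 0 trees catch fire, 2 burn out
  .....
  .....
  .....
  .....
  T....

.....
.....
.....
.....
T....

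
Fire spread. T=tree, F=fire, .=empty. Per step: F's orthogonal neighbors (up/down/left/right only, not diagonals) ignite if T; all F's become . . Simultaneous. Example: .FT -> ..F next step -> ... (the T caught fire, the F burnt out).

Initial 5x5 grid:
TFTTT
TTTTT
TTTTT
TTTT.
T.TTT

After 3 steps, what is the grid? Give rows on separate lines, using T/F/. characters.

Step 1: 3 trees catch fire, 1 burn out
  F.FTT
  TFTTT
  TTTTT
  TTTT.
  T.TTT
Step 2: 4 trees catch fire, 3 burn out
  ...FT
  F.FTT
  TFTTT
  TTTT.
  T.TTT
Step 3: 5 trees catch fire, 4 burn out
  ....F
  ...FT
  F.FTT
  TFTT.
  T.TTT

....F
...FT
F.FTT
TFTT.
T.TTT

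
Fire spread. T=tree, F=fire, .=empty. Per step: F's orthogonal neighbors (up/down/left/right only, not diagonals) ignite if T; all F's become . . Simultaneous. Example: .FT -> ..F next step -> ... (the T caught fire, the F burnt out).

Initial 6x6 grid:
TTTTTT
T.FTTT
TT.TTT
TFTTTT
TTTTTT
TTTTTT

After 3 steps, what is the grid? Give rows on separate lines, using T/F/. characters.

Step 1: 6 trees catch fire, 2 burn out
  TTFTTT
  T..FTT
  TF.TTT
  F.FTTT
  TFTTTT
  TTTTTT
Step 2: 9 trees catch fire, 6 burn out
  TF.FTT
  T...FT
  F..FTT
  ...FTT
  F.FTTT
  TFTTTT
Step 3: 9 trees catch fire, 9 burn out
  F...FT
  F....F
  ....FT
  ....FT
  ...FTT
  F.FTTT

F...FT
F....F
....FT
....FT
...FTT
F.FTTT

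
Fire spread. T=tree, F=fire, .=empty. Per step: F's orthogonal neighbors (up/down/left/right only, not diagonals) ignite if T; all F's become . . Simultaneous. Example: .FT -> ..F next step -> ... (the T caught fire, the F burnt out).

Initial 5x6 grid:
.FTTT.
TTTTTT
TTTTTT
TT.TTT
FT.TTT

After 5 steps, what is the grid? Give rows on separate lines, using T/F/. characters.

Step 1: 4 trees catch fire, 2 burn out
  ..FTT.
  TFTTTT
  TTTTTT
  FT.TTT
  .F.TTT
Step 2: 6 trees catch fire, 4 burn out
  ...FT.
  F.FTTT
  FFTTTT
  .F.TTT
  ...TTT
Step 3: 3 trees catch fire, 6 burn out
  ....F.
  ...FTT
  ..FTTT
  ...TTT
  ...TTT
Step 4: 2 trees catch fire, 3 burn out
  ......
  ....FT
  ...FTT
  ...TTT
  ...TTT
Step 5: 3 trees catch fire, 2 burn out
  ......
  .....F
  ....FT
  ...FTT
  ...TTT

......
.....F
....FT
...FTT
...TTT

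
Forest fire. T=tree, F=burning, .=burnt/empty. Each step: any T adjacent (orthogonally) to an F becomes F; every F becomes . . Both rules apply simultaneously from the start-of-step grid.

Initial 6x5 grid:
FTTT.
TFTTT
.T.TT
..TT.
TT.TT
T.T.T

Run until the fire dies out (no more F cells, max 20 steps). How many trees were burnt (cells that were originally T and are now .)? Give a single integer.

Step 1: +4 fires, +2 burnt (F count now 4)
Step 2: +2 fires, +4 burnt (F count now 2)
Step 3: +3 fires, +2 burnt (F count now 3)
Step 4: +2 fires, +3 burnt (F count now 2)
Step 5: +2 fires, +2 burnt (F count now 2)
Step 6: +1 fires, +2 burnt (F count now 1)
Step 7: +1 fires, +1 burnt (F count now 1)
Step 8: +0 fires, +1 burnt (F count now 0)
Fire out after step 8
Initially T: 19, now '.': 26
Total burnt (originally-T cells now '.'): 15

Answer: 15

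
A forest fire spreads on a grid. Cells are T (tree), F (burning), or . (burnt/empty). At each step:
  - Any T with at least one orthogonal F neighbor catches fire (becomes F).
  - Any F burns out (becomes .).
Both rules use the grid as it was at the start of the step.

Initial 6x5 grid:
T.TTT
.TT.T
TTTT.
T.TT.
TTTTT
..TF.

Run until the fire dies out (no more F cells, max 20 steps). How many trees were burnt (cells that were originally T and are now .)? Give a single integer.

Answer: 19

Derivation:
Step 1: +2 fires, +1 burnt (F count now 2)
Step 2: +3 fires, +2 burnt (F count now 3)
Step 3: +3 fires, +3 burnt (F count now 3)
Step 4: +2 fires, +3 burnt (F count now 2)
Step 5: +3 fires, +2 burnt (F count now 3)
Step 6: +3 fires, +3 burnt (F count now 3)
Step 7: +1 fires, +3 burnt (F count now 1)
Step 8: +1 fires, +1 burnt (F count now 1)
Step 9: +1 fires, +1 burnt (F count now 1)
Step 10: +0 fires, +1 burnt (F count now 0)
Fire out after step 10
Initially T: 20, now '.': 29
Total burnt (originally-T cells now '.'): 19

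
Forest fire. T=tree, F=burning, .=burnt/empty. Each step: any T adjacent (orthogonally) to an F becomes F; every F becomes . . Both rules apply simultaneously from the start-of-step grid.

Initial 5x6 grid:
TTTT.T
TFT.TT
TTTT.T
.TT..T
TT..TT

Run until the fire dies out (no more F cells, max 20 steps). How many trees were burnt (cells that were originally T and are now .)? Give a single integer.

Step 1: +4 fires, +1 burnt (F count now 4)
Step 2: +5 fires, +4 burnt (F count now 5)
Step 3: +4 fires, +5 burnt (F count now 4)
Step 4: +1 fires, +4 burnt (F count now 1)
Step 5: +0 fires, +1 burnt (F count now 0)
Fire out after step 5
Initially T: 21, now '.': 23
Total burnt (originally-T cells now '.'): 14

Answer: 14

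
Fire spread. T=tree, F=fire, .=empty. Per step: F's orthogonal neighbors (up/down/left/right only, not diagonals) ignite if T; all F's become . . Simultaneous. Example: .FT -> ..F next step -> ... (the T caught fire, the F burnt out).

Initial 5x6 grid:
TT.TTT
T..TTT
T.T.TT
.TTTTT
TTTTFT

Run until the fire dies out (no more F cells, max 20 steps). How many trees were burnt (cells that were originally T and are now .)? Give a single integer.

Answer: 19

Derivation:
Step 1: +3 fires, +1 burnt (F count now 3)
Step 2: +4 fires, +3 burnt (F count now 4)
Step 3: +4 fires, +4 burnt (F count now 4)
Step 4: +6 fires, +4 burnt (F count now 6)
Step 5: +2 fires, +6 burnt (F count now 2)
Step 6: +0 fires, +2 burnt (F count now 0)
Fire out after step 6
Initially T: 23, now '.': 26
Total burnt (originally-T cells now '.'): 19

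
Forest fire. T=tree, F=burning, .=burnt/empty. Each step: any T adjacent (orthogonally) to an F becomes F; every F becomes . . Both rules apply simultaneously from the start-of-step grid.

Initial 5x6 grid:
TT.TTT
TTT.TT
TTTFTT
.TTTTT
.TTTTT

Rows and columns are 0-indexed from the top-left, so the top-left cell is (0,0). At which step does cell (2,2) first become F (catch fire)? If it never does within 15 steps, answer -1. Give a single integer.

Step 1: cell (2,2)='F' (+3 fires, +1 burnt)
  -> target ignites at step 1
Step 2: cell (2,2)='.' (+7 fires, +3 burnt)
Step 3: cell (2,2)='.' (+8 fires, +7 burnt)
Step 4: cell (2,2)='.' (+6 fires, +8 burnt)
Step 5: cell (2,2)='.' (+1 fires, +6 burnt)
Step 6: cell (2,2)='.' (+0 fires, +1 burnt)
  fire out at step 6

1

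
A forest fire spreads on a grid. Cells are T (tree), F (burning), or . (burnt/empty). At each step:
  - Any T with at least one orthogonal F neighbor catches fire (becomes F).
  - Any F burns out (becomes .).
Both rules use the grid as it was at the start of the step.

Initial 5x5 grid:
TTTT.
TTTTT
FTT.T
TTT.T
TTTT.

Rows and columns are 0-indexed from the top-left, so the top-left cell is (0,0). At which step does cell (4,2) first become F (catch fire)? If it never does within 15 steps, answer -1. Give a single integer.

Step 1: cell (4,2)='T' (+3 fires, +1 burnt)
Step 2: cell (4,2)='T' (+5 fires, +3 burnt)
Step 3: cell (4,2)='T' (+4 fires, +5 burnt)
Step 4: cell (4,2)='F' (+3 fires, +4 burnt)
  -> target ignites at step 4
Step 5: cell (4,2)='.' (+3 fires, +3 burnt)
Step 6: cell (4,2)='.' (+1 fires, +3 burnt)
Step 7: cell (4,2)='.' (+1 fires, +1 burnt)
Step 8: cell (4,2)='.' (+0 fires, +1 burnt)
  fire out at step 8

4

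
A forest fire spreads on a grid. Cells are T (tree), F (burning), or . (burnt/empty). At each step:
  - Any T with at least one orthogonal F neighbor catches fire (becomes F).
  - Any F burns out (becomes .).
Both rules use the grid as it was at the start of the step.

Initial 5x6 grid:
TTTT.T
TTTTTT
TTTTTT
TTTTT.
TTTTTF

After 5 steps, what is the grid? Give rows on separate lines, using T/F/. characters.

Step 1: 1 trees catch fire, 1 burn out
  TTTT.T
  TTTTTT
  TTTTTT
  TTTTT.
  TTTTF.
Step 2: 2 trees catch fire, 1 burn out
  TTTT.T
  TTTTTT
  TTTTTT
  TTTTF.
  TTTF..
Step 3: 3 trees catch fire, 2 burn out
  TTTT.T
  TTTTTT
  TTTTFT
  TTTF..
  TTF...
Step 4: 5 trees catch fire, 3 burn out
  TTTT.T
  TTTTFT
  TTTF.F
  TTF...
  TF....
Step 5: 5 trees catch fire, 5 burn out
  TTTT.T
  TTTF.F
  TTF...
  TF....
  F.....

TTTT.T
TTTF.F
TTF...
TF....
F.....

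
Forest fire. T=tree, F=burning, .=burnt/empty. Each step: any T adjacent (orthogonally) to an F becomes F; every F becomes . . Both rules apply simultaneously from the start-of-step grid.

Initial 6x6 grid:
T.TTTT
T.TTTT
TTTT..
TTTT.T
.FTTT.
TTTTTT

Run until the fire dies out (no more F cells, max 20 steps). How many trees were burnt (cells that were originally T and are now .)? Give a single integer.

Answer: 27

Derivation:
Step 1: +3 fires, +1 burnt (F count now 3)
Step 2: +6 fires, +3 burnt (F count now 6)
Step 3: +5 fires, +6 burnt (F count now 5)
Step 4: +4 fires, +5 burnt (F count now 4)
Step 5: +4 fires, +4 burnt (F count now 4)
Step 6: +2 fires, +4 burnt (F count now 2)
Step 7: +2 fires, +2 burnt (F count now 2)
Step 8: +1 fires, +2 burnt (F count now 1)
Step 9: +0 fires, +1 burnt (F count now 0)
Fire out after step 9
Initially T: 28, now '.': 35
Total burnt (originally-T cells now '.'): 27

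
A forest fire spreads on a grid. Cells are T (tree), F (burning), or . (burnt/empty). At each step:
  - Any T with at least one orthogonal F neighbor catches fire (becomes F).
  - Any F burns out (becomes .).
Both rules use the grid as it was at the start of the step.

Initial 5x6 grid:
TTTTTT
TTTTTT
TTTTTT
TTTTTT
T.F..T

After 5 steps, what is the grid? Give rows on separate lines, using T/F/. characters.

Step 1: 1 trees catch fire, 1 burn out
  TTTTTT
  TTTTTT
  TTTTTT
  TTFTTT
  T....T
Step 2: 3 trees catch fire, 1 burn out
  TTTTTT
  TTTTTT
  TTFTTT
  TF.FTT
  T....T
Step 3: 5 trees catch fire, 3 burn out
  TTTTTT
  TTFTTT
  TF.FTT
  F...FT
  T....T
Step 4: 7 trees catch fire, 5 burn out
  TTFTTT
  TF.FTT
  F...FT
  .....F
  F....T
Step 5: 6 trees catch fire, 7 burn out
  TF.FTT
  F...FT
  .....F
  ......
  .....F

TF.FTT
F...FT
.....F
......
.....F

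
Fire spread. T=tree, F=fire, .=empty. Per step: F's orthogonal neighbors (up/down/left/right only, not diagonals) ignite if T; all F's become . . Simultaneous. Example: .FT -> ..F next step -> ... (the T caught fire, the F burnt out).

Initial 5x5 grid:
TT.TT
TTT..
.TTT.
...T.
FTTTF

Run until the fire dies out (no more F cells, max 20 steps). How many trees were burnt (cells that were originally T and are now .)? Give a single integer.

Answer: 12

Derivation:
Step 1: +2 fires, +2 burnt (F count now 2)
Step 2: +2 fires, +2 burnt (F count now 2)
Step 3: +1 fires, +2 burnt (F count now 1)
Step 4: +1 fires, +1 burnt (F count now 1)
Step 5: +2 fires, +1 burnt (F count now 2)
Step 6: +1 fires, +2 burnt (F count now 1)
Step 7: +2 fires, +1 burnt (F count now 2)
Step 8: +1 fires, +2 burnt (F count now 1)
Step 9: +0 fires, +1 burnt (F count now 0)
Fire out after step 9
Initially T: 14, now '.': 23
Total burnt (originally-T cells now '.'): 12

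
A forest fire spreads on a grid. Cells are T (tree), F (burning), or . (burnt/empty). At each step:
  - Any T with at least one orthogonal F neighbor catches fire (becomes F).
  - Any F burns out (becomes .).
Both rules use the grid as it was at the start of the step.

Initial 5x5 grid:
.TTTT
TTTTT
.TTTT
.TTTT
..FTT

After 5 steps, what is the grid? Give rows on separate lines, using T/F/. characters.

Step 1: 2 trees catch fire, 1 burn out
  .TTTT
  TTTTT
  .TTTT
  .TFTT
  ...FT
Step 2: 4 trees catch fire, 2 burn out
  .TTTT
  TTTTT
  .TFTT
  .F.FT
  ....F
Step 3: 4 trees catch fire, 4 burn out
  .TTTT
  TTFTT
  .F.FT
  ....F
  .....
Step 4: 4 trees catch fire, 4 burn out
  .TFTT
  TF.FT
  ....F
  .....
  .....
Step 5: 4 trees catch fire, 4 burn out
  .F.FT
  F...F
  .....
  .....
  .....

.F.FT
F...F
.....
.....
.....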